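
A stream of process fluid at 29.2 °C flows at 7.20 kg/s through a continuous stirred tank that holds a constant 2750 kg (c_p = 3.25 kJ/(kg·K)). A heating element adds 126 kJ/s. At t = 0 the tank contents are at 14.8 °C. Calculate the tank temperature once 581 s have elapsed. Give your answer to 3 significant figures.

30.3 °C

Heat balance on the well-mixed liquid: M c_p dT/dt = ṁ c_p (T_in − T) + 126.
Rearrange: dT/dt = (T_ss − T)/τ with τ = M/ṁ = 381.94 s and T_ss = T_in + Q̇/(ṁ c_p) = 34.585 °C.
This is linear first-order; T(t) = T_ss + (T₀ − T_ss) e^(−t/τ).
T(581) = 34.585 + (-19.785)·e^(−581/381.94) = 34.585 + (-19.785)·0.21846 = 30.263 °C.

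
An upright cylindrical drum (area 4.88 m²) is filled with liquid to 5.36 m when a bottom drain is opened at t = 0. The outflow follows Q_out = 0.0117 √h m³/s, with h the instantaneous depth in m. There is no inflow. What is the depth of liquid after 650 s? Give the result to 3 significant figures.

Volume balance on the tank: A dh/dt = −0.0117 √h.
Separate and integrate: 2(√h − √h₀) = −(0.0117/A) t.
√h = √5.36 − 0.0117·650/(2·4.88) = 2.3152 − 0.77920 = 1.5360.
h = 1.5360² = 2.3592 m.

2.36 m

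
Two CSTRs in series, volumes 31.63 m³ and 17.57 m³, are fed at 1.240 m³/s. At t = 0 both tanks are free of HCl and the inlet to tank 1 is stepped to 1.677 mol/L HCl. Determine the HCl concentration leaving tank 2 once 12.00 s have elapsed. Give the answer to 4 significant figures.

Each tank obeys Vᵢ dCᵢ/dt = Q(Cᵢ₋₁ − Cᵢ), so τᵢ = Vᵢ/Q.
τ₁ = 31.63/1.240 = 25.5081 s; τ₂ = 17.57/1.240 = 14.1694 s.
Solving the cascade with C₁(0)=C₂(0)=0 gives C₂(t) = C_in[1 − (τ₁ e^(−t/τ₁) − τ₂ e^(−t/τ₂))/(τ₁ − τ₂)].
At t = 12.00: e^(−t/τ₁) = 0.624728, e^(−t/τ₂) = 0.428743.
C₂ = 1.677·[1 − (25.5081·0.624728 − 14.1694·0.428743)/(11.3387)] = 1.677·0.130361 = 0.218615 mol/L.

0.2186 mol/L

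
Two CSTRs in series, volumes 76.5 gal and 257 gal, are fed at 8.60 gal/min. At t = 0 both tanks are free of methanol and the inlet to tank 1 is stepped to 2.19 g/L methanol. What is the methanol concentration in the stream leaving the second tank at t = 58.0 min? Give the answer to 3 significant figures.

1.74 g/L

Species balance on tank i: dCᵢ/dt = (Cᵢ₋₁ − Cᵢ)/τᵢ with τᵢ = Vᵢ/Q.
τ₁ = 76.5/8.60 = 8.8953 min; τ₂ = 257/8.60 = 29.884 min.
Solving the cascade with C₁(0)=C₂(0)=0 gives C₂(t) = C_in[1 − (τ₁ e^(−t/τ₁) − τ₂ e^(−t/τ₂))/(τ₁ − τ₂)].
At t = 58.0: e^(−t/τ₁) = 0.0014733, e^(−t/τ₂) = 0.14358.
C₂ = 2.19·[1 − (8.8953·0.0014733 − 29.884·0.14358)/(-20.988)] = 2.19·0.79619 = 1.7437 g/L.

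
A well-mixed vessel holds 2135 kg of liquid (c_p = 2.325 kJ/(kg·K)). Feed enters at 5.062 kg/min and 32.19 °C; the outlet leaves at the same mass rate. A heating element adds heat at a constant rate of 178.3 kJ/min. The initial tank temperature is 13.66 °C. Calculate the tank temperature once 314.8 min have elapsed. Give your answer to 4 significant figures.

M c_p dT/dt = ṁ c_p (T_in − T) + Q̇.
τ = M/ṁ = 421.770 min; T_ss = T_in + Q̇/(ṁ c_p) = 32.19 + 178.3/(5.062·2.325) = 47.3398 °C.
T approaches T_ss exponentially: T(t) = T_ss + (T₀ − T_ss) e^(−t/τ).
T(314.8) = 47.3398 + (-33.6798)·e^(−314.8/421.770) = 47.3398 + (-33.6798)·0.474080 = 31.3729 °C.

31.37 °C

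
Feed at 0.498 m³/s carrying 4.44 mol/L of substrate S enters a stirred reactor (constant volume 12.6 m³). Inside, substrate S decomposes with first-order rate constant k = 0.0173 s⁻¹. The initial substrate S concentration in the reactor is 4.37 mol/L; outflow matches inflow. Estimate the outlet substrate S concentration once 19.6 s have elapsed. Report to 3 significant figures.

3.51 mol/L

Species balance: V dC/dt = Q C_in − Q C − k V C.
dC/dt = (Q/V) C_in − (Q/V + k) C; effective rate a = Q/V + k = 0.039524 + 0.0173 = 0.056824 s⁻¹.
C_ss = Q C_in/(Q + kV) = 3.0882 mol/L; C(t) = C_ss + (C₀ − C_ss) e^(−a t).
C(19.6) = 3.0882 + (1.2818)·e^(−0.056824·19.6) = 3.0882 + (1.2818)·0.32833 = 3.5091 mol/L.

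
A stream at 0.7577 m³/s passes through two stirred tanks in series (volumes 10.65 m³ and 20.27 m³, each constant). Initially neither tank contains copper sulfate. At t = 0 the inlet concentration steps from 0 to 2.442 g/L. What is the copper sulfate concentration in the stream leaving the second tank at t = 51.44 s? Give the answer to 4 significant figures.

1.759 g/L

Each tank obeys Vᵢ dCᵢ/dt = Q(Cᵢ₋₁ − Cᵢ), so τᵢ = Vᵢ/Q.
τ₁ = 10.65/0.7577 = 14.0557 s; τ₂ = 20.27/0.7577 = 26.7520 s.
Tank 1: C₁ = C_in(1 − e^(−t/τ₁)). Tank 2 (τ₁ ≠ τ₂): C₂ = C_in[1 − (τ₁ e^(−t/τ₁) − τ₂ e^(−t/τ₂))/(τ₁ − τ₂)].
At t = 51.44: e^(−t/τ₁) = 0.0257395, e^(−t/τ₂) = 0.146190.
C₂ = 2.442·[1 − (14.0557·0.0257395 − 26.7520·0.146190)/(-12.6963)] = 2.442·0.720462 = 1.75937 g/L.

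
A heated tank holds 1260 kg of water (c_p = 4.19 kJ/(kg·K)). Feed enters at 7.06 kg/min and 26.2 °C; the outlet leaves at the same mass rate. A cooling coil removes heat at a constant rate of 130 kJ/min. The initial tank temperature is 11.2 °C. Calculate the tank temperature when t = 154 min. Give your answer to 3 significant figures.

Heat balance on the well-mixed liquid: M c_p dT/dt = ṁ c_p (T_in − T) − 130.
Rearrange: dT/dt = (T_ss − T)/τ with τ = M/ṁ = 178.47 min and T_ss = T_in − Q̇/(ṁ c_p) = 21.805 °C.
This is linear first-order; T(t) = T_ss + (T₀ − T_ss) e^(−t/τ).
T(154) = 21.805 + (-10.605)·e^(−154/178.47) = 21.805 + (-10.605)·0.42194 = 17.331 °C.

17.3 °C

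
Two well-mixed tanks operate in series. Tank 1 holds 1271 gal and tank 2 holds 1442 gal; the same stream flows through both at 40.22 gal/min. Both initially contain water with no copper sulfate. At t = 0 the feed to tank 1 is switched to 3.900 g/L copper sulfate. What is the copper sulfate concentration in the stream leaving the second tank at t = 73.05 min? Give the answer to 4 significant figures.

Species balance on tank i: dCᵢ/dt = (Cᵢ₋₁ − Cᵢ)/τᵢ with τᵢ = Vᵢ/Q.
τ₁ = 1271/40.22 = 31.6012 min; τ₂ = 1442/40.22 = 35.8528 min.
Tank 1: C₁ = C_in(1 − e^(−t/τ₁)). Tank 2 (τ₁ ≠ τ₂): C₂ = C_in[1 − (τ₁ e^(−t/τ₁) − τ₂ e^(−t/τ₂))/(τ₁ − τ₂)].
At t = 73.05: e^(−t/τ₁) = 0.0991004, e^(−t/τ₂) = 0.130355.
C₂ = 3.900·[1 − (31.6012·0.0991004 − 35.8528·0.130355)/(-4.25162)] = 3.900·0.637341 = 2.48563 g/L.

2.486 g/L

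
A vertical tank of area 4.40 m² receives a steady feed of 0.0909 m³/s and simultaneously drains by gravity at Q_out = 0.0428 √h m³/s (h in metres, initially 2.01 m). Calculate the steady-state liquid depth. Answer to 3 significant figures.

Unsteady balance on liquid volume: A dh/dt = Q_in − 0.0428 √h. At steady state dh/dt = 0:
Q_in = 0.0428 √h_ss ⇒ √h_ss = 0.0909/0.0428 = 2.1238.
h_ss = 2.1238² = 4.5107 m. (Since h₀ = 2.01 m < h_ss, the level will rise toward this value.)

4.51 m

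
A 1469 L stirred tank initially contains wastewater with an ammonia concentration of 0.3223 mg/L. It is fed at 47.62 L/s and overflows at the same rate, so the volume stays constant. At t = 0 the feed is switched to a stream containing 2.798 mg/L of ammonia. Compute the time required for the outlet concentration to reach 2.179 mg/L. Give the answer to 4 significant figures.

Transient balance on the dissolved component: V dC/dt = Q(C_in − C), so τ = V/Q = 30.8484 s.
C(t) = C_in + (C₀ − C_in) e^(−t/τ). Set C = 2.179 and solve for t:
e^(−t/τ) = (C − C_in)/(C₀ − C_in) = (2.179 − 2.798)/(0.3223 − 2.798) = 0.250030
t = −τ ln(…) = 30.8484 × 1.38617 = 42.7612 s.

42.76 s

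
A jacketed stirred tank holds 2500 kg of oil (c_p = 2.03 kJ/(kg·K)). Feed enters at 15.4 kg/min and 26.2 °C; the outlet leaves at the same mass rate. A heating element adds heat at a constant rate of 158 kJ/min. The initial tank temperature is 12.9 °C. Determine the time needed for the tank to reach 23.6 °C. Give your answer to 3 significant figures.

M c_p dT/dt = ṁ c_p (T_in − T) + Q̇.
τ = M/ṁ = 162.34 min; T_ss = T_in + Q̇/(ṁ c_p) = 31.254 °C.
T(t) = T_ss + (T₀ − T_ss) e^(−t/τ). Set T = 23.6:
e^(−t/τ) = (23.6 − 31.254)/(12.9 − 31.254) = 0.41702
t = −162.34 · ln(0.41702) = 141.98 min.

142 min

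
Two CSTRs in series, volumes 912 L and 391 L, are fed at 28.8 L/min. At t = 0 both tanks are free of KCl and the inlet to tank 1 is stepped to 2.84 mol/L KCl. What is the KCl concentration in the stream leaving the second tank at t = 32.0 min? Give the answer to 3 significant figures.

Each tank obeys Vᵢ dCᵢ/dt = Q(Cᵢ₋₁ − Cᵢ), so τᵢ = Vᵢ/Q.
τ₁ = 912/28.8 = 31.667 min; τ₂ = 391/28.8 = 13.576 min.
Solving the cascade with C₁(0)=C₂(0)=0 gives C₂(t) = C_in[1 − (τ₁ e^(−t/τ₁) − τ₂ e^(−t/τ₂))/(τ₁ − τ₂)].
At t = 32.0: e^(−t/τ₁) = 0.36403, e^(−t/τ₂) = 0.094701.
C₂ = 2.84·[1 − (31.667·0.36403 − 13.576·0.094701)/(18.090)] = 2.84·0.43385 = 1.2321 mol/L.

1.23 mol/L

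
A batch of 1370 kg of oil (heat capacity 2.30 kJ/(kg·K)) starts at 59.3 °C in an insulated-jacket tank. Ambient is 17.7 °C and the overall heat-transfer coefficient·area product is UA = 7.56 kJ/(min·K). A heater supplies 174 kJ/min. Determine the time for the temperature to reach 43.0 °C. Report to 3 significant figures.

874 min

Lumped-capacitance energy balance: M c_p dT/dt = UA(T_amb − T) + Q̇.
τ = M c_p/UA = 416.80 min; T_ss = T_amb + Q̇/UA = 17.7 + 174/7.56 = 40.716 °C.
T(t) = T_ss + (T₀ − T_ss)e^(−t/τ); set T = 43.0:
t = −τ ln[(T − T_ss)/(T₀ − T_ss)] = −416.80 · ln(0.12291) = 873.75 min.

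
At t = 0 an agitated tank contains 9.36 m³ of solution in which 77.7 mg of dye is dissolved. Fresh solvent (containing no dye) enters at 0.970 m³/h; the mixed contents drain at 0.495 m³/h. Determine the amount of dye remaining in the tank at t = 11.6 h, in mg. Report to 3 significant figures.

48.0 mg

Total volume: dV/dt = Q_in − Q_out = 0.47500 m³/h, so V(t) = 9.36 + 0.47500 t and V(11.6) = 14.870 m³.
Species balance (pure solvent in): dm/dt = −Q_out · m/V(t).
Separate: dm/m = −Q_out dt/V(t) ⇒ ln(m/m₀) = −(Q_out/(Q_in−Q_out)) ln(V/V₀).
m = m₀ (V₀/V)^(Q_out/(Q_in−Q_out)) = 77.7 × (9.36/14.870)^(1.0421) = 47.965 mg.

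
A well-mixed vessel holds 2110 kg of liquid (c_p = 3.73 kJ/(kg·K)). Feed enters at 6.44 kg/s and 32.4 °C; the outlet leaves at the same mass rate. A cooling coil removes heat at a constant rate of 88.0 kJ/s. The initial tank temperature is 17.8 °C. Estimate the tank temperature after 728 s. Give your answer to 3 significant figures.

27.6 °C

M c_p dT/dt = ṁ c_p (T_in − T) − Q̇.
τ = M/ṁ = 327.64 s; T_ss = T_in − Q̇/(ṁ c_p) = 32.4 − 88.0/(6.44·3.73) = 28.737 °C.
Solution: T(t) = T_ss + (T₀ − T_ss) e^(−t/τ).
T(728) = 28.737 + (-10.937)·e^(−728/327.64) = 28.737 + (-10.937)·0.10840 = 27.551 °C.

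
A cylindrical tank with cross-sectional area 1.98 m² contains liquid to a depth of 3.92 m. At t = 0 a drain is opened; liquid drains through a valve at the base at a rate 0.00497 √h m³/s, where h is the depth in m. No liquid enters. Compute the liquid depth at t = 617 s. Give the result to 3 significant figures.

With no inflow, A dh/dt = −0.00497 √h.
Separate and integrate: 2(√h − √h₀) = −(0.00497/A) t.
√h = √3.92 − 0.00497·617/(2·1.98) = 1.9799 − 0.77437 = 1.2055.
h = 1.2055² = 1.4533 m.

1.45 m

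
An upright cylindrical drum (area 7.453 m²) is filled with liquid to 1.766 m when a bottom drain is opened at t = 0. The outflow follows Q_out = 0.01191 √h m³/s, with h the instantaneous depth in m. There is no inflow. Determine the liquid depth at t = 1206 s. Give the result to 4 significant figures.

0.1334 m

Volume balance on the tank: A dh/dt = −0.01191 √h.
∫ h^(−1/2) dh = −(0.01191/A) ∫ dt, giving 2√h = 2√h₀ − (0.01191/A) t.
√h = √1.766 − 0.01191·1206/(2·7.453) = 1.32891 − 0.963603 = 0.365307.
h = 0.365307² = 0.133449 m.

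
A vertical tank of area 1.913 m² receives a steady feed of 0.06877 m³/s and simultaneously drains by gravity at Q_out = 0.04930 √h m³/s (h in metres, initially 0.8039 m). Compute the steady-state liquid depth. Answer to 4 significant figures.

A dh/dt = Q_in − 0.04930 √h. Steady state requires inflow = outflow:
Q_in = 0.04930 √h_ss ⇒ √h_ss = 0.06877/0.04930 = 1.39493.
h_ss = 1.39493² = 1.94583 m. (Since h₀ = 0.8039 m < h_ss, the level will rise toward this value.)

1.946 m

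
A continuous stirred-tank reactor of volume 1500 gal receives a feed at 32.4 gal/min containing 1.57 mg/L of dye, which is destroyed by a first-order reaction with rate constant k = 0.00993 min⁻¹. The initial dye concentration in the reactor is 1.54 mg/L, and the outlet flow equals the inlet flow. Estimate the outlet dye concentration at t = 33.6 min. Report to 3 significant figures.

Accumulation = in − out − consumed: V dC/dt = Q C_in − Q C − k V C.
This is linear with rate a = Q/V + k = 0.031530 min⁻¹.
C_ss = Q C_in/(Q + kV) = 1.0755 mg/L; C(t) = C_ss + (C₀ − C_ss) e^(−a t).
C(33.6) = 1.0755 + (0.46445)·e^(−0.031530·33.6) = 1.0755 + (0.46445)·0.34666 = 1.2366 mg/L.

1.24 mg/L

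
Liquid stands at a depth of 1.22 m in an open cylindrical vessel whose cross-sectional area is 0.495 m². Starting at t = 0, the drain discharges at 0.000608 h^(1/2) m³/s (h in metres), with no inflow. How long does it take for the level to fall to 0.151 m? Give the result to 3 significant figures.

A dh/dt = −Q_out = −0.000608 √h.
This is separable: 2 d(√h)/dt = −0.000608/A, so √h = √h₀ − (0.000608/(2A)) t.
t = 2A(√h₀ − √h)/0.000608 = 2·0.495·(√1.22 − √0.151)/0.000608
  = 0.99000 × (1.1045 − 0.38859) / 0.000608 = 1165.8 s.

1170 s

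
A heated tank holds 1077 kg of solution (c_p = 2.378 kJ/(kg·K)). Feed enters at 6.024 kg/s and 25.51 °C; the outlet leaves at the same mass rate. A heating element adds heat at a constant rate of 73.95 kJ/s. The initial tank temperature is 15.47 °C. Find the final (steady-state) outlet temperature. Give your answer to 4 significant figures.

M c_p dT/dt = ṁ c_p (T_in − T) + Q̇.
At steady state dT/dt = 0 ⇒ T_ss = T_in + Q̇/(ṁ c_p) = 25.51 + 73.95/(6.024·2.378) = 30.6723 °C.

30.67 °C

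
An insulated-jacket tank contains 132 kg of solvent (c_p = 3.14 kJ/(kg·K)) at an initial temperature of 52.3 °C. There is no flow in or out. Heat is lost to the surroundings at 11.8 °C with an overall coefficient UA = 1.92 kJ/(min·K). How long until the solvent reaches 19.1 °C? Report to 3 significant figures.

Lumped-capacitance energy balance: M c_p dT/dt = UA(T_amb − T).
τ = M c_p/UA = 215.88 min; T_ss = T_amb = 11.800 °C.
T(t) = T_ss + (T₀ − T_ss)e^(−t/τ); set T = 19.1:
t = −τ ln[(T − T_ss)/(T₀ − T_ss)] = −215.88 · ln(0.18025) = 369.89 min.

370 min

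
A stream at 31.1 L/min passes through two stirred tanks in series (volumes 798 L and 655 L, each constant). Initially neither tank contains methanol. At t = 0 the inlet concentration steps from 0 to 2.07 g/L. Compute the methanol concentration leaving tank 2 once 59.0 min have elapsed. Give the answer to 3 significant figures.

Species balance on tank i: dCᵢ/dt = (Cᵢ₋₁ − Cᵢ)/τᵢ with τᵢ = Vᵢ/Q.
τ₁ = 798/31.1 = 25.659 min; τ₂ = 655/31.1 = 21.061 min.
Tank 1: C₁ = C_in(1 − e^(−t/τ₁)). Tank 2 (τ₁ ≠ τ₂): C₂ = C_in[1 − (τ₁ e^(−t/τ₁) − τ₂ e^(−t/τ₂))/(τ₁ − τ₂)].
At t = 59.0: e^(−t/τ₁) = 0.10032, e^(−t/τ₂) = 0.060727.
C₂ = 2.07·[1 − (25.659·0.10032 − 21.061·0.060727)/(4.5981)] = 2.07·0.71832 = 1.4869 g/L.

1.49 g/L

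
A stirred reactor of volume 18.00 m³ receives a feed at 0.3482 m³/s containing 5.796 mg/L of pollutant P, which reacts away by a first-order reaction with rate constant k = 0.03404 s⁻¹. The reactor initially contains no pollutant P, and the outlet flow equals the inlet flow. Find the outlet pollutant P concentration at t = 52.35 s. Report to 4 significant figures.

Species balance: V dC/dt = Q C_in − Q C − k V C.
This is linear with rate a = Q/V + k = 0.0533844 s⁻¹.
C_ss = Q C_in/(Q + kV) = 2.10024 mg/L; C(t) = C_ss + (C₀ − C_ss) e^(−a t).
C(52.35) = 2.10024 + (-2.10024)·e^(−0.0533844·52.35) = 2.10024 + (-2.10024)·0.0611347 = 1.97185 mg/L.

1.972 mg/L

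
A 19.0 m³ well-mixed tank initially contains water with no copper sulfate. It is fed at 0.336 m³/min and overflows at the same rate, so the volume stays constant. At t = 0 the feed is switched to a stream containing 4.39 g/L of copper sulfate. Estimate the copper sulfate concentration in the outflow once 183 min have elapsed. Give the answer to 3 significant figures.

4.22 g/L

Accumulation = in − out for the solute gives V dC/dt = Q(C_in − C).
So dC/dt = (C_in − C)/τ with τ = V/Q = 19.0/0.336 = 56.548 min.
C approaches C_in exponentially: C(t) = C_in + (C₀ − C_in) e^(−t/τ).
C(183) = 4.39 + (0 − 4.39)·e^(−183/56.548) = 4.39 + (-4.3900)·0.039313 = 4.2174 g/L.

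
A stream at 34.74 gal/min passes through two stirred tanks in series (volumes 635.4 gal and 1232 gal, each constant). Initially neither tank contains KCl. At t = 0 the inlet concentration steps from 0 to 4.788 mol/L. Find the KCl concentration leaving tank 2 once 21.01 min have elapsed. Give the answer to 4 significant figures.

0.9373 mol/L

Time constants: τᵢ = Vᵢ/Q for each well-mixed tank.
τ₁ = 635.4/34.74 = 18.2902 min; τ₂ = 1232/34.74 = 35.4634 min.
Tank 1: C₁ = C_in(1 − e^(−t/τ₁)). Tank 2 (τ₁ ≠ τ₂): C₂ = C_in[1 − (τ₁ e^(−t/τ₁) − τ₂ e^(−t/τ₂))/(τ₁ − τ₂)].
At t = 21.01: e^(−t/τ₁) = 0.317047, e^(−t/τ₂) = 0.552976.
C₂ = 4.788·[1 − (18.2902·0.317047 − 35.4634·0.552976)/(-17.1733)] = 4.788·0.195752 = 0.937259 mol/L.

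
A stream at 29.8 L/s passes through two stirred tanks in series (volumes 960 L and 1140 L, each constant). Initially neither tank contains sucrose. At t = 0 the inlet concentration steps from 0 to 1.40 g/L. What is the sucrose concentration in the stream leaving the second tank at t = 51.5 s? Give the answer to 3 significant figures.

Species balance on tank i: dCᵢ/dt = (Cᵢ₋₁ − Cᵢ)/τᵢ with τᵢ = Vᵢ/Q.
τ₁ = 960/29.8 = 32.215 s; τ₂ = 1140/29.8 = 38.255 s.
Tank 1: C₁ = C_in(1 − e^(−t/τ₁)). Tank 2 (τ₁ ≠ τ₂): C₂ = C_in[1 − (τ₁ e^(−t/τ₁) − τ₂ e^(−t/τ₂))/(τ₁ − τ₂)].
At t = 51.5: e^(−t/τ₁) = 0.20217, e^(−t/τ₂) = 0.26022.
C₂ = 1.40·[1 − (32.215·0.20217 − 38.255·0.26022)/(-6.0403)] = 1.40·0.43018 = 0.60225 g/L.

0.602 g/L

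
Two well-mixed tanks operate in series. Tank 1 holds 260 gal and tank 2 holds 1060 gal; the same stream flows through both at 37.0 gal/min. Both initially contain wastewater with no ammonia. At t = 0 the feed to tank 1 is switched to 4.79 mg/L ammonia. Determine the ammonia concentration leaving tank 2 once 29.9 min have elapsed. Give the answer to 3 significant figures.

2.58 mg/L

Each tank obeys Vᵢ dCᵢ/dt = Q(Cᵢ₋₁ − Cᵢ), so τᵢ = Vᵢ/Q.
τ₁ = 260/37.0 = 7.0270 min; τ₂ = 1060/37.0 = 28.649 min.
Solving the cascade with C₁(0)=C₂(0)=0 gives C₂(t) = C_in[1 − (τ₁ e^(−t/τ₁) − τ₂ e^(−t/τ₂))/(τ₁ − τ₂)].
At t = 29.9: e^(−t/τ₁) = 0.014193, e^(−t/τ₂) = 0.35216.
C₂ = 4.79·[1 − (7.0270·0.014193 − 28.649·0.35216)/(-21.622)] = 4.79·0.53801 = 2.5770 mg/L.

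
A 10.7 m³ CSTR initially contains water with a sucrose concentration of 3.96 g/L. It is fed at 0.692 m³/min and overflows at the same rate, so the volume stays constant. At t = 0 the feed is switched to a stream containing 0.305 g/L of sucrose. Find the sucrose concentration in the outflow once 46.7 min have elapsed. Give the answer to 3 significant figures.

0.483 g/L

Mass balance on the solute (V constant): V dC/dt = Q(C_in − C).
Time constant τ = V/Q = 10.7/0.692 = 15.462 min.
C approaches C_in exponentially: C(t) = C_in + (C₀ − C_in) e^(−t/τ).
C(46.7) = 0.305 + (3.96 − 0.305)·e^(−46.7/15.462) = 0.305 + (3.6550)·0.048790 = 0.48333 g/L.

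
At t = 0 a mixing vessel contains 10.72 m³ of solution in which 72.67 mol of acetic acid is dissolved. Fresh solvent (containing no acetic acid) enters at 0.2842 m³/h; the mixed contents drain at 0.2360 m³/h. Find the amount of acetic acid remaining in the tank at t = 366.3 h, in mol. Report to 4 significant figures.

Let m(t) be the amount of acetic acid. Volume: V(t) = V₀ + (Q_in − Q_out) t = 10.72 + 0.0482000 t; V(366.3) = 28.3757 m³.
Solute balance: dm/dt = 0 − Q_out C = −Q_out m/V(t).
dm/m = −Q_out dt/(V₀ + 0.0482000 t); integrating gives ln(m/m₀) = −(Q_out/(Q_in−Q_out)) ln(V/V₀).
m = m₀ (V₀/V)^(Q_out/(Q_in−Q_out)) = 72.67 × (10.72/28.3757)^(4.89627) = 0.618661 mol.

0.6187 mol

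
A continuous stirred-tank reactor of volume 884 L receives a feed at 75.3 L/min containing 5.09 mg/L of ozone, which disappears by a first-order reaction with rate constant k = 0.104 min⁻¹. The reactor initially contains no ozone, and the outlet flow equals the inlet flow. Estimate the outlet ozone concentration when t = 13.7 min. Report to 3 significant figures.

Accumulation = in − out − consumed: V dC/dt = Q C_in − Q C − k V C.
This is linear with rate a = Q/V + k = 0.18918 min⁻¹.
C_ss = Q C_in/(Q + kV) = 2.2918 mg/L; C(t) = C_ss + (C₀ − C_ss) e^(−a t).
C(13.7) = 2.2918 + (-2.2918)·e^(−0.18918·13.7) = 2.2918 + (-2.2918)·0.074887 = 2.1202 mg/L.

2.12 mg/L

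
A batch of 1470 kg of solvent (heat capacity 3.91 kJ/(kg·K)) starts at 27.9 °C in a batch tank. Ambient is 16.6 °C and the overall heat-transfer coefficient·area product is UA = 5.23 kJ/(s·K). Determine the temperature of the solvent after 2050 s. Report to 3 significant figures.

18.3 °C

Lumped-capacitance energy balance: M c_p dT/dt = UA(T_amb − T).
dT/dt = (T_ss − T)/τ with T_ss = T_amb = 16.600 °C, τ = M c_p/UA = 1470·3.91/5.23 = 1099.0 s.
Integrating: T(t) = T_ss + (T₀ − T_ss) e^(−t/τ).
T(2050) = 16.600 + (11.300)·0.15484 = 18.350 °C.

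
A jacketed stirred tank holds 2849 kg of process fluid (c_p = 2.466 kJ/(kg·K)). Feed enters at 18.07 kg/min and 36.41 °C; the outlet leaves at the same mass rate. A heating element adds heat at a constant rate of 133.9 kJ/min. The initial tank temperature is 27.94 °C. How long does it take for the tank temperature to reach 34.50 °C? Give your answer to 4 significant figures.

133.7 min

M c_p dT/dt = ṁ c_p (T_in − T) + Q̇.
τ = M/ṁ = 157.665 min; T_ss = T_in + Q̇/(ṁ c_p) = 39.4149 °C.
T(t) = T_ss + (T₀ − T_ss) e^(−t/τ). Set T = 34.50:
e^(−t/τ) = (34.50 − 39.4149)/(27.94 − 39.4149) = 0.428317
t = −157.665 · ln(0.428317) = 133.682 min.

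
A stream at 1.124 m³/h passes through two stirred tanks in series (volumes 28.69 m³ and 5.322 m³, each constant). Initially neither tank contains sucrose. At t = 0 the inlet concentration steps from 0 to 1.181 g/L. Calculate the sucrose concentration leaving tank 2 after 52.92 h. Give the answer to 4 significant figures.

Each tank obeys Vᵢ dCᵢ/dt = Q(Cᵢ₋₁ − Cᵢ), so τᵢ = Vᵢ/Q.
τ₁ = 28.69/1.124 = 25.5249 h; τ₂ = 5.322/1.124 = 4.73488 h.
Tank 1: C₁ = C_in(1 − e^(−t/τ₁)). Tank 2 (τ₁ ≠ τ₂): C₂ = C_in[1 − (τ₁ e^(−t/τ₁) − τ₂ e^(−t/τ₂))/(τ₁ − τ₂)].
At t = 52.92: e^(−t/τ₁) = 0.125774, e^(−t/τ₂) = 1.39974e-05.
C₂ = 1.181·[1 − (25.5249·0.125774 − 4.73488·1.39974e-05)/(20.7900)] = 1.181·0.845585 = 0.998635 g/L.

0.9986 g/L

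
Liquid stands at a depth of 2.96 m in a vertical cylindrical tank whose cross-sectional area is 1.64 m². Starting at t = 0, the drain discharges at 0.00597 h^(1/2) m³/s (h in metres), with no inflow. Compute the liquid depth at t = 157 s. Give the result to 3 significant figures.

Mass balance (ρ constant): A dh/dt = −0.00597 √h.
∫ h^(−1/2) dh = −(0.00597/A) ∫ dt, giving 2√h = 2√h₀ − (0.00597/A) t.
√h = √2.96 − 0.00597·157/(2·1.64) = 1.7205 − 0.28576 = 1.4347.
h = 1.4347² = 2.0584 m.

2.06 m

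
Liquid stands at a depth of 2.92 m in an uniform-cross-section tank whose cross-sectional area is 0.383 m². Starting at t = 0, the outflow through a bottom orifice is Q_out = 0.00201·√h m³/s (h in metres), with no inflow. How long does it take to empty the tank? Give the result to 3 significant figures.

With no inflow, A dh/dt = −0.00201 √h.
This is separable: 2 d(√h)/dt = −0.00201/A, so √h = √h₀ − (0.00201/(2A)) t.
Tank is empty when √h = 0: t_empty = 2A√h₀/0.00201.
t_empty = 2·0.383·√2.92/0.00201 = 0.76600·1.7088/0.00201 = 651.21 s.

651 s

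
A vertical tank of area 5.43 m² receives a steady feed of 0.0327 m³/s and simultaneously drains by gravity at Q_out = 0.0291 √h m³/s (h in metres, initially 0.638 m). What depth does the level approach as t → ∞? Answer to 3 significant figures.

Accumulation of liquid (constant cross-section A): A dh/dt = Q_in − 0.0291 √h. At steady state dh/dt = 0:
Q_in = 0.0291 √h_ss ⇒ √h_ss = 0.0327/0.0291 = 1.1237.
h_ss = 1.1237² = 1.2627 m. (Since h₀ = 0.638 m < h_ss, the level will rise toward this value.)

1.26 m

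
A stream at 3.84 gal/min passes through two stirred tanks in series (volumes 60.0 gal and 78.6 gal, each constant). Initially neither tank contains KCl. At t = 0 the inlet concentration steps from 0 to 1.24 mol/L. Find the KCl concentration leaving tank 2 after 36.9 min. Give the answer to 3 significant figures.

Species balance on tank i: dCᵢ/dt = (Cᵢ₋₁ − Cᵢ)/τᵢ with τᵢ = Vᵢ/Q.
τ₁ = 60.0/3.84 = 15.625 min; τ₂ = 78.6/3.84 = 20.469 min.
Tank 1: C₁ = C_in(1 − e^(−t/τ₁)). Tank 2 (τ₁ ≠ τ₂): C₂ = C_in[1 − (τ₁ e^(−t/τ₁) − τ₂ e^(−t/τ₂))/(τ₁ − τ₂)].
At t = 36.9: e^(−t/τ₁) = 0.094269, e^(−t/τ₂) = 0.16485.
C₂ = 1.24·[1 − (15.625·0.094269 − 20.469·0.16485)/(-4.8438)] = 1.24·0.60749 = 0.75329 mol/L.

0.753 mol/L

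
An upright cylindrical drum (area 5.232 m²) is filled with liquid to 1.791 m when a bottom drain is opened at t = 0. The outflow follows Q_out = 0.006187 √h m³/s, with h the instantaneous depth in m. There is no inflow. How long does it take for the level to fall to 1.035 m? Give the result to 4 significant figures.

With no inflow, A dh/dt = −0.006187 √h.
This is separable: 2 d(√h)/dt = −0.006187/A, so √h = √h₀ − (0.006187/(2A)) t.
t = 2A(√h₀ − √h)/0.006187 = 2·5.232·(√1.791 − √1.035)/0.006187
  = 10.4640 × (1.33828 − 1.01735) / 0.006187 = 542.790 s.

542.8 s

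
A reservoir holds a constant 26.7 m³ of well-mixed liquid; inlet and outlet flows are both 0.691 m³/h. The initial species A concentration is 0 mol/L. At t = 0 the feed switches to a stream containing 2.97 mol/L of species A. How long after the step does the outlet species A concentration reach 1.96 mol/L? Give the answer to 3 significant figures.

Accumulation = in − out for the solute gives V dC/dt = Q(C_in − C), so τ = V/Q = 38.640 h.
C(t) = C_in + (C₀ − C_in) e^(−t/τ). Set C = 1.96 and solve for t:
e^(−t/τ) = (C − C_in)/(C₀ − C_in) = (1.96 − 2.97)/(0 − 2.97) = 0.34007
t = −τ ln(…) = 38.640 × 1.0786 = 41.677 h.

41.7 h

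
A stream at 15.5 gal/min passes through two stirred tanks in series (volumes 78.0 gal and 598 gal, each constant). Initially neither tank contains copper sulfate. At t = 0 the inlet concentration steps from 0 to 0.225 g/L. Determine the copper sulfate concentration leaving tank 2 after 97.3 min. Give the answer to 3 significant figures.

Each tank obeys Vᵢ dCᵢ/dt = Q(Cᵢ₋₁ − Cᵢ), so τᵢ = Vᵢ/Q.
τ₁ = 78.0/15.5 = 5.0323 min; τ₂ = 598/15.5 = 38.581 min.
Solving the cascade with C₁(0)=C₂(0)=0 gives C₂(t) = C_in[1 − (τ₁ e^(−t/τ₁) − τ₂ e^(−t/τ₂))/(τ₁ − τ₂)].
At t = 97.3: e^(−t/τ₁) = 4.0069e-09, e^(−t/τ₂) = 0.080300.
C₂ = 0.225·[1 − (5.0323·4.0069e-09 − 38.581·0.080300)/(-33.548)] = 0.225·0.90766 = 0.20422 g/L.

0.204 g/L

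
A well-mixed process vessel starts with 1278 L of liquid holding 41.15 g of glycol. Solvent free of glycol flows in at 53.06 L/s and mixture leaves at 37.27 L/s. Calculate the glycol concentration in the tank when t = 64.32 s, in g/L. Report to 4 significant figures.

Let m(t) be the amount of glycol. Volume: V(t) = V₀ + (Q_in − Q_out) t = 1278 + 15.7900 t; V(64.32) = 2293.61 L.
Species balance (pure solvent in): dm/dt = −Q_out · m/V(t).
Separate: dm/m = −Q_out dt/V(t) ⇒ ln(m/m₀) = −(Q_out/(Q_in−Q_out)) ln(V/V₀).
m = m₀ (V₀/V)^(Q_out/(Q_in−Q_out)) = 41.15 × (1278/2293.61)^(2.36035) = 10.3482 g.
C = m/V = 10.3482/2293.61 = 0.00451175 g/L.

0.004512 g/L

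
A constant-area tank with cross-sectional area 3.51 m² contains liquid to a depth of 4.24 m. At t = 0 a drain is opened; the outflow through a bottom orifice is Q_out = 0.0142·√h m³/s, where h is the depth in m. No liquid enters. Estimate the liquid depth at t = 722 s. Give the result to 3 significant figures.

0.358 m

A dh/dt = −Q_out = −0.0142 √h.
This is separable: 2 d(√h)/dt = −0.0142/A, so √h = √h₀ − (0.0142/(2A)) t.
√h = √4.24 − 0.0142·722/(2·3.51) = 2.0591 − 1.4605 = 0.59867.
h = 0.59867² = 0.35841 m.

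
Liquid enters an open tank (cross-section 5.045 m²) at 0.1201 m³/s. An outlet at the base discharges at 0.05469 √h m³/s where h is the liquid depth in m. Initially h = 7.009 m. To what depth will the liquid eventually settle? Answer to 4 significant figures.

A dh/dt = Q_in − 0.05469 √h. Steady state requires inflow = outflow:
Q_in = 0.05469 √h_ss ⇒ √h_ss = 0.1201/0.05469 = 2.19601.
h_ss = 2.19601² = 4.82248 m. (Since h₀ = 7.009 m > h_ss, the level will fall toward this value.)

4.822 m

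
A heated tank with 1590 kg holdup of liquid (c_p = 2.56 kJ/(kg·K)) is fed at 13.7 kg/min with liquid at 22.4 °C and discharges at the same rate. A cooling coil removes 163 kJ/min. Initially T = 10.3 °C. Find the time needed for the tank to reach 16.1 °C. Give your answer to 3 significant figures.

175 min

M c_p dT/dt = ṁ c_p (T_in − T) − Q̇.
τ = M/ṁ = 116.06 min; T_ss = T_in − Q̇/(ṁ c_p) = 17.752 °C.
T(t) = T_ss + (T₀ − T_ss) e^(−t/τ). Set T = 16.1:
e^(−t/τ) = (16.1 − 17.752)/(10.3 − 17.752) = 0.22173
t = −116.06 · ln(0.22173) = 174.82 min.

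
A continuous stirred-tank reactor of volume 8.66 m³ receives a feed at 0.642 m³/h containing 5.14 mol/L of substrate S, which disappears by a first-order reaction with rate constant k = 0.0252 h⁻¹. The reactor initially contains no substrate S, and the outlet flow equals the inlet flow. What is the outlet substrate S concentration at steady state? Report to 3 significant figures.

Accumulation = in − out − consumed: V dC/dt = Q C_in − Q C − k V C.
Steady state (dC/dt = 0): C_ss = Q C_in/(Q + kV) = C_in/(1 + kV/Q).
C_ss = 0.642·5.14/(0.642 + 0.0252·8.66) = 3.2999/0.86023 = 3.8360 mol/L.

3.84 mol/L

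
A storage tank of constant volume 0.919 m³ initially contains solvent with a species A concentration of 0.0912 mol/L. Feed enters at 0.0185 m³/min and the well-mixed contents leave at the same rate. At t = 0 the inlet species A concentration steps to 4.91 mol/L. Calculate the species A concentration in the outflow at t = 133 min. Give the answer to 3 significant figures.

Unsteady species balance (constant V, well mixed): V dC/dt = Q(C_in − C).
Time constant τ = V/Q = 0.919/0.0185 = 49.676 min.
Solution: C(t) = C_in + (C₀ − C_in) e^(−t/τ).
C(133) = 4.91 + (0.0912 − 4.91)·e^(−133/49.676) = 4.91 + (-4.8188)·0.068744 = 4.5787 mol/L.

4.58 mol/L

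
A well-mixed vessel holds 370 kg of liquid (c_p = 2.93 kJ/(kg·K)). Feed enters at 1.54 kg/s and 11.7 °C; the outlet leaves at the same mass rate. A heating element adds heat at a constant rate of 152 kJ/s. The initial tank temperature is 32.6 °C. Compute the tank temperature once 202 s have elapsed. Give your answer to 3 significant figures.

First-law balance (no shaft work): M c_p dT/dt = ṁ c_p (T_in − T) + 152.
Rearrange: dT/dt = (T_ss − T)/τ with τ = M/ṁ = 240.26 s and T_ss = T_in + Q̇/(ṁ c_p) = 45.386 °C.
Solution: T(t) = T_ss + (T₀ − T_ss) e^(−t/τ).
T(202) = 45.386 + (-12.786)·e^(−202/240.26) = 45.386 + (-12.786)·0.43138 = 39.871 °C.

39.9 °C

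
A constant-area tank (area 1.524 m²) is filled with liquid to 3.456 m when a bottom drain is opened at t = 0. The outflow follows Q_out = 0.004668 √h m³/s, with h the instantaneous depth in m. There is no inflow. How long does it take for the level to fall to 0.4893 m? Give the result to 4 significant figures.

With no inflow, A dh/dt = −0.004668 √h.
This is separable: 2 d(√h)/dt = −0.004668/A, so √h = √h₀ − (0.004668/(2A)) t.
t = 2A(√h₀ − √h)/0.004668 = 2·1.524·(√3.456 − √0.4893)/0.004668
  = 3.04800 × (1.85903 − 0.699500) / 0.004668 = 757.124 s.

757.1 s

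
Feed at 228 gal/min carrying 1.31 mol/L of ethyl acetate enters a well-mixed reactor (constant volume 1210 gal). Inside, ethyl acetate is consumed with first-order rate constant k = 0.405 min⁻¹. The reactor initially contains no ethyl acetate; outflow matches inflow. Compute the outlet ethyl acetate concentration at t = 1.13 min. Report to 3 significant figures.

0.203 mol/L

Species balance: V dC/dt = Q C_in − Q C − k V C.
This is linear with rate a = Q/V + k = 0.59343 min⁻¹.
C_ss = Q C_in/(Q + kV) = 0.41596 mol/L; C(t) = C_ss + (C₀ − C_ss) e^(−a t).
C(1.13) = 0.41596 + (-0.41596)·e^(−0.59343·1.13) = 0.41596 + (-0.41596)·0.51141 = 0.20323 mol/L.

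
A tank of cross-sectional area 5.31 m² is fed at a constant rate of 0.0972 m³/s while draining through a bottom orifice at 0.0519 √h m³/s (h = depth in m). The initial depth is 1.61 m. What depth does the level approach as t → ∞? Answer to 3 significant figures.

3.51 m

A dh/dt = Q_in − 0.0519 √h. Steady state requires inflow = outflow:
Q_in = 0.0519 √h_ss ⇒ √h_ss = 0.0972/0.0519 = 1.8728.
h_ss = 1.8728² = 3.5075 m. (Since h₀ = 1.61 m < h_ss, the level will rise toward this value.)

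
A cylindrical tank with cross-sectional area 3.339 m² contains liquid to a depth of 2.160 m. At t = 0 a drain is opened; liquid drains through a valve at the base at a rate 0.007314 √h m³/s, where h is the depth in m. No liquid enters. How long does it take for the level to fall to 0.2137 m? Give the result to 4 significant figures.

919.8 s

A dh/dt = −Q_out = −0.007314 √h.
This is separable: 2 d(√h)/dt = −0.007314/A, so √h = √h₀ − (0.007314/(2A)) t.
t = 2A(√h₀ − √h)/0.007314 = 2·3.339·(√2.160 − √0.2137)/0.007314
  = 6.67800 × (1.46969 − 0.462277) / 0.007314 = 919.815 s.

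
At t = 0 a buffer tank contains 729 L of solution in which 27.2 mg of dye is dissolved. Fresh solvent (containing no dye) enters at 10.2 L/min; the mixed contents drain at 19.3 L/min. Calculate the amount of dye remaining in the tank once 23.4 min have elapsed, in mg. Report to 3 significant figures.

Total volume: dV/dt = Q_in − Q_out = -9.1000 L/min, so V(t) = 729 − 9.1000 t and V(23.4) = 516.06 L.
Solute balance: dm/dt = 0 − Q_out C = −Q_out m/V(t).
Separate: dm/m = −Q_out dt/V(t) ⇒ ln(m/m₀) = −(Q_out/(Q_in−Q_out)) ln(V/V₀).
m = m₀ (V₀/V)^(Q_out/(Q_in−Q_out)) = 27.2 × (729/516.06)^(-2.1209) = 13.073 mg.

13.1 mg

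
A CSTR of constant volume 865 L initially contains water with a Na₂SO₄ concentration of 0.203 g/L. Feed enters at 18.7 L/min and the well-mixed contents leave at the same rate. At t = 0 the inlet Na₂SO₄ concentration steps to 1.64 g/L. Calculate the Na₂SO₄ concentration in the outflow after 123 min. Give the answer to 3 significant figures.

1.54 g/L

Accumulation = in − out for the solute gives V dC/dt = Q(C_in − C).
So dC/dt = (C_in − C)/τ with τ = V/Q = 865/18.7 = 46.257 min.
Solution: C(t) = C_in + (C₀ − C_in) e^(−t/τ).
C(123) = 1.64 + (0.203 − 1.64)·e^(−123/46.257) = 1.64 + (-1.4370)·0.070013 = 1.5394 g/L.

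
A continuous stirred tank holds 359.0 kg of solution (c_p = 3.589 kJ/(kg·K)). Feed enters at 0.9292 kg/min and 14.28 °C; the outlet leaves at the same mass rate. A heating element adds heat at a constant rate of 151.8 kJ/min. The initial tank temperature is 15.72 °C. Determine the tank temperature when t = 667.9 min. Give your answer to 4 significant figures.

51.97 °C

First-law balance (no shaft work): M c_p dT/dt = ṁ c_p (T_in − T) + 151.8.
τ = M/ṁ = 386.354 min; T_ss = T_in + Q̇/(ṁ c_p) = 14.28 + 151.8/(0.9292·3.589) = 59.7986 °C.
Solution: T(t) = T_ss + (T₀ − T_ss) e^(−t/τ).
T(667.9) = 59.7986 + (-44.0786)·e^(−667.9/386.354) = 59.7986 + (-44.0786)·0.177510 = 51.9742 °C.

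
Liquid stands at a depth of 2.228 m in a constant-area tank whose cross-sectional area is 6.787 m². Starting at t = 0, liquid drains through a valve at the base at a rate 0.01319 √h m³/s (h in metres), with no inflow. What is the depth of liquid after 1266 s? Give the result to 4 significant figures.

0.06889 m

Volume balance on the tank: A dh/dt = −0.01319 √h.
This is separable: 2 d(√h)/dt = −0.01319/A, so √h = √h₀ − (0.01319/(2A)) t.
√h = √2.228 − 0.01319·1266/(2·6.787) = 1.49265 − 1.23019 = 0.262463.
h = 0.262463² = 0.0688868 m.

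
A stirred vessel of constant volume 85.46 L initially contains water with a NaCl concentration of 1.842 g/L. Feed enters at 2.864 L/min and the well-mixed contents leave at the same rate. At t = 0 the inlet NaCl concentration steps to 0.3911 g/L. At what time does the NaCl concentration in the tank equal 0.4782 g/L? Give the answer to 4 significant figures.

Mass balance on the solute (V constant): V dC/dt = Q(C_in − C), so τ = V/Q = 29.8394 min.
C(t) = C_in + (C₀ − C_in) e^(−t/τ). Set C = 0.4782 and solve for t:
e^(−t/τ) = (C − C_in)/(C₀ − C_in) = (0.4782 − 0.3911)/(1.842 − 0.3911) = 0.0600317
t = −τ ln(…) = 29.8394 × 2.81288 = 83.9347 min.

83.93 min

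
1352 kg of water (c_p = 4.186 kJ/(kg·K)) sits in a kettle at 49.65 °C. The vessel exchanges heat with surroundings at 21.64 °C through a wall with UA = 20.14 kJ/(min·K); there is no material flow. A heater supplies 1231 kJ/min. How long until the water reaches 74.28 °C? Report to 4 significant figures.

Energy balance: M c_p dT/dt = −UA(T − T_amb) + Q̇.
τ = M c_p/UA = 281.007 min; T_ss = T_amb + Q̇/UA = 21.64 + 1231/20.14 = 82.7621 °C.
T(t) = T_ss + (T₀ − T_ss)e^(−t/τ); set T = 74.28:
t = −τ ln[(T − T_ss)/(T₀ − T_ss)] = −281.007 · ln(0.256164) = 382.713 min.

382.7 min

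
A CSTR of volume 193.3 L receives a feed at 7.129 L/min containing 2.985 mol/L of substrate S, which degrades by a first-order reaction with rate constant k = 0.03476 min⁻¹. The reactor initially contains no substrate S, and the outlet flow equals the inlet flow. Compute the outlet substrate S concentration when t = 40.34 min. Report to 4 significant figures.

Accumulation = in − out − consumed: V dC/dt = Q C_in − Q C − k V C.
dC/dt = (Q/V) C_in − (Q/V + k) C; effective rate a = Q/V + k = 0.0368805 + 0.03476 = 0.0716405 min⁻¹.
C_ss = Q C_in/(Q + kV) = 1.53668 mol/L; C(t) = C_ss + (C₀ − C_ss) e^(−a t).
C(40.34) = 1.53668 + (-1.53668)·e^(−0.0716405·40.34) = 1.53668 + (-1.53668)·0.0555775 = 1.45127 mol/L.

1.451 mol/L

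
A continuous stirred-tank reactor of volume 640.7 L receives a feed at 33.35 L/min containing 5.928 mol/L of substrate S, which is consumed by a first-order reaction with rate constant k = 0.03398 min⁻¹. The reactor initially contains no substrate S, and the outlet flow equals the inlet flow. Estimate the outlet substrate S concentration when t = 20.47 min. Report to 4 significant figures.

V dC/dt = Q(C_in − C) − k V C.
dC/dt = (Q/V) C_in − (Q/V + k) C; effective rate a = Q/V + k = 0.0520524 + 0.03398 = 0.0860324 min⁻¹.
C_ss = Q C_in/(Q + kV) = 3.58663 mol/L; C(t) = C_ss + (C₀ − C_ss) e^(−a t).
C(20.47) = 3.58663 + (-3.58663)·e^(−0.0860324·20.47) = 3.58663 + (-3.58663)·0.171858 = 2.97024 mol/L.

2.970 mol/L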